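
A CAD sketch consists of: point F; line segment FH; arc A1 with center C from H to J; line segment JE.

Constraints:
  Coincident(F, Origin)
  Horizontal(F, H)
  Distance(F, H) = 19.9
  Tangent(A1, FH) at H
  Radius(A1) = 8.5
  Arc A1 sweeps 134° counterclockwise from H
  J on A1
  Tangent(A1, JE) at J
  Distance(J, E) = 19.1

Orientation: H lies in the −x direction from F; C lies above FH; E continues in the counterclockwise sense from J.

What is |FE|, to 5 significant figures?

39.038

On A1, H sits at bearing -90° from C; a 134° counterclockwise sweep puts J at bearing 44°, so J = C + 8.5·(cos 44°, sin 44°) = (-13.786, 14.405). Tangency of A1 to JE means the radius CJ is perpendicular to JE, so JE runs along (−sin 44°, cos 44°); with |JE| = 19.1, E = (-27.054, 28.144). Then |FE| = |E − F| = 39.038.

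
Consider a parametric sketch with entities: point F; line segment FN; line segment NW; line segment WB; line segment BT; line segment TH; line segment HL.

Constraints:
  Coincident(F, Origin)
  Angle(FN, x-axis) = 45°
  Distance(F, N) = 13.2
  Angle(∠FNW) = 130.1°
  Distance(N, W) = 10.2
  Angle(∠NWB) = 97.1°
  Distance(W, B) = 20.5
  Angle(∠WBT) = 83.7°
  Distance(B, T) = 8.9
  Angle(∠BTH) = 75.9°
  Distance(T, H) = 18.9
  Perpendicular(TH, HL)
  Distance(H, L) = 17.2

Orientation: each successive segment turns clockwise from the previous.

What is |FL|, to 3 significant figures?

33.7

F is at the origin; FN runs at 45.0° with length 13.2, so N = (9.33, 9.33). ∠FNW = 130.1° gives NW at -4.90° from the x-axis; with |NW| = 10.2, W = (19.5, 8.46). ∠NWB = 97.1° gives WB at -87.8° from the x-axis; with |WB| = 20.5, B = (20.3, -12.0). ∠WBT = 83.7° gives BT at 176° from the x-axis; with |BT| = 8.9, T = (11.4, -11.4). ∠BTH = 75.9° gives TH at 71.8° from the x-axis; with |TH| = 18.9, H = (17.3, 6.57). TH is perpendicular to HL, so HL runs at -18.2°; with |HL| = 17.2, L = (33.6, 1.20). Then |FL| = |L − F| = 33.7.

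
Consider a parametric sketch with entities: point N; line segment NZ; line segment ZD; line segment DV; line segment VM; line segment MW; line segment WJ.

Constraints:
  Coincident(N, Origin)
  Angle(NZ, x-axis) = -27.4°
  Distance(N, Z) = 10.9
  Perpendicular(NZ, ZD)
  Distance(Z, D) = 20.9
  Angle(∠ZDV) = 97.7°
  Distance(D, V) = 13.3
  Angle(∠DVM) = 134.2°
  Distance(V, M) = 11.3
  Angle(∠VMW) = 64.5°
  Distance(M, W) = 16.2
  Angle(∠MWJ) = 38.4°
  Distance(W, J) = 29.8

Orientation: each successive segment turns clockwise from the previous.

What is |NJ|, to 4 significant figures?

36.68

∠VMW = 64.5° gives MW at -1.000° from the x-axis; with |MW| = 16.2, W = (-0.9510, -9.088). ∠MWJ = 38.4° gives WJ at -142.6° from the x-axis; with |WJ| = 29.8, J = (-24.62, -27.19). Then |NJ| = |J − N| = 36.68.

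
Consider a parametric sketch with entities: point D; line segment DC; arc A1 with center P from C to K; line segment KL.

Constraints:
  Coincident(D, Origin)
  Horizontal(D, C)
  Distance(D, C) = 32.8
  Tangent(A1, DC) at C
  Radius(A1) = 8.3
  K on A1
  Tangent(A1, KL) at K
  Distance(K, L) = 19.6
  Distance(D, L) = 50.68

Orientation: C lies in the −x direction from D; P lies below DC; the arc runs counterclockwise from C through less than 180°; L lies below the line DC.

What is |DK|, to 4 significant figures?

41.75

D is at the origin; DC is horizontal with |DC| = 32.8 and C on the −x side, so C = (-32.80, 0.000). Since A1 is tangent to DC there, PC ⟂ DC, so P = C + (0, -8.3) = (-32.80, -8.300). Since PK ⟂ KL (tangency), |PL| = √(8.3² + 19.6²) = 21.28 regardless of where K sits on A1. So L lies on both circle(D, 50.68) and circle(P, 21.28); the below-DC intersection is L = (-42.85, -27.06). K is the foot of the tangent from L: K = (-41.07, -7.545).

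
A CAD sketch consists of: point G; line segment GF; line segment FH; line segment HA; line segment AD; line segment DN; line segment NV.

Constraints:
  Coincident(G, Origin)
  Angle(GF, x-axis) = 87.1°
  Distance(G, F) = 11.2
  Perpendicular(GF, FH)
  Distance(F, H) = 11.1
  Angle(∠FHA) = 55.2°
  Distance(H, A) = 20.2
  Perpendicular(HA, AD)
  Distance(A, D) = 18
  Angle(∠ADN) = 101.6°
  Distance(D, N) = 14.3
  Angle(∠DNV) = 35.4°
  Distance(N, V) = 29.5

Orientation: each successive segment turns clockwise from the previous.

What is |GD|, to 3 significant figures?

16.0

G is at the origin; GF runs at 87.1° with length 11.2, so F = (0.567, 11.2). The perpendicularity gives FH at right angles to GF, so FH runs at -2.90°; with |FH| = 11.1, H = (11.7, 10.6). ∠FHA = 55.2° gives HA at -128° from the x-axis; with |HA| = 20.2, A = (-0.700, -5.36). HA ⟂ AD, so AD runs at 142°; with |AD| = 18.0, D = (-14.9, 5.65). Then |GD| = |D − G| = 16.0.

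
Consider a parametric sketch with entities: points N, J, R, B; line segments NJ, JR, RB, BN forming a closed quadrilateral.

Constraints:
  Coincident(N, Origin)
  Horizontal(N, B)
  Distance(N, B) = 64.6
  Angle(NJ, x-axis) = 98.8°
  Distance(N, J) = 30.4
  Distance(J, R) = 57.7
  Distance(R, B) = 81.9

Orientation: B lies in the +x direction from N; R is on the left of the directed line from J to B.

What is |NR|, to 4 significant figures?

81.33

Checks: |JR| = 57.70 ✓; |RB| = 81.90 ✓.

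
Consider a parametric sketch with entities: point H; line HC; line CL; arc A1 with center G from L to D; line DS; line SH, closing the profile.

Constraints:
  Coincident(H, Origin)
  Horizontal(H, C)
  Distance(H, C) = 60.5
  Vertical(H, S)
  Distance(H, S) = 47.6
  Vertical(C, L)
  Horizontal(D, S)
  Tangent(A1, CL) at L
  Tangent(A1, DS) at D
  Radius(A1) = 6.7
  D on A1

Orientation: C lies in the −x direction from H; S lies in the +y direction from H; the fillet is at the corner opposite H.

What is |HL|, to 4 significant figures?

73.03

H is at the origin; H and C share the same y with |HC| = 60.5 and C on the −x side, so C = (-60.50, 0.000). HS is vertical with |HS| = 47.6 and S on the +y side, so S = (0.000, 47.60). The virtual corner opposite H is at (-60.50, 47.60). Tangency of A1 to CL means the radius GL is perpendicular to CL and since A1 is tangent to DS there, GD ⟂ DS, with radius 6.7, so the center G sits 6.7 in from both sides at G = (-53.80, 40.90). That places the tangent points at L = (-60.50, 40.90) on CL and D = (-53.80, 47.60) on DS. Then |HL| = |L − H| = 73.03.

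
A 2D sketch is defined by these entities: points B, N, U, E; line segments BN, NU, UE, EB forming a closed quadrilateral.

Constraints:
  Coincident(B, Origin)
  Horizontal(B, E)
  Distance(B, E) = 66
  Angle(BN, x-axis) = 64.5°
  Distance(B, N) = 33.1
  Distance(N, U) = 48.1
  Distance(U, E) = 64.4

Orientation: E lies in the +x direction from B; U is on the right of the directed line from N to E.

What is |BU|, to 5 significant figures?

17.542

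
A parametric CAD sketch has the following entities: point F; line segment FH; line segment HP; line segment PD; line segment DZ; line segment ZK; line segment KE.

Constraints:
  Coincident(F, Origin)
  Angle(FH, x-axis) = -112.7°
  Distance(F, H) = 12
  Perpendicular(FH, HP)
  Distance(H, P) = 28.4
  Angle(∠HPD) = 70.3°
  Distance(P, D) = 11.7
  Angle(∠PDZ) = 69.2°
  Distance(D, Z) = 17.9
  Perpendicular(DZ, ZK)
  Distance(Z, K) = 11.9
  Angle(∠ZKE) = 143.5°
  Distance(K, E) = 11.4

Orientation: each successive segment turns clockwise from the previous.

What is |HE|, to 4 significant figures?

32.10

DZ is perpendicular to ZK, so ZK runs at -153.2°; with |ZK| = 11.9, K = (-25.49, -12.81). ∠ZKE = 143.5° gives KE at 170.3° from the x-axis; with |KE| = 11.4, E = (-36.73, -10.89). Then |HE| = |E − H| = 32.10.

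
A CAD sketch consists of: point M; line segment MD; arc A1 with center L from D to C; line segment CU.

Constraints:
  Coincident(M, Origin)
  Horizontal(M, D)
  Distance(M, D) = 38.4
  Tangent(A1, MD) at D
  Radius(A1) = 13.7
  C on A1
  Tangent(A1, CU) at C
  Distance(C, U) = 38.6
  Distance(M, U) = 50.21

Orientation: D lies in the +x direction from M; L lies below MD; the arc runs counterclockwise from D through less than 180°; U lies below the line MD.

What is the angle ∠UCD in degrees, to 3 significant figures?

142°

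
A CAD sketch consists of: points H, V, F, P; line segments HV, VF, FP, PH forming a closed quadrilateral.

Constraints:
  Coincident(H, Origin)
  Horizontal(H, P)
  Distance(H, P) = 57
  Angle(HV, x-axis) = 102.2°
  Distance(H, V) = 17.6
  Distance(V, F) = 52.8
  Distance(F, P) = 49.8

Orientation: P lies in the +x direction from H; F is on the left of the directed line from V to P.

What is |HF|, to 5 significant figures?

61.571

Checks: |VF| = 52.80 ✓; |FP| = 49.80 ✓.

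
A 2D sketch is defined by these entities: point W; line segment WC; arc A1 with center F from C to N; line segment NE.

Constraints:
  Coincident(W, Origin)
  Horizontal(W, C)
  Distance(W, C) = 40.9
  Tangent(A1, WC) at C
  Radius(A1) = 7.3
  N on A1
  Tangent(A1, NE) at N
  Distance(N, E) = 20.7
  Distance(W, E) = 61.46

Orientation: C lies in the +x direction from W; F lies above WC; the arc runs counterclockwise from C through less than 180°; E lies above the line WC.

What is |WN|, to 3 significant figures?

47.4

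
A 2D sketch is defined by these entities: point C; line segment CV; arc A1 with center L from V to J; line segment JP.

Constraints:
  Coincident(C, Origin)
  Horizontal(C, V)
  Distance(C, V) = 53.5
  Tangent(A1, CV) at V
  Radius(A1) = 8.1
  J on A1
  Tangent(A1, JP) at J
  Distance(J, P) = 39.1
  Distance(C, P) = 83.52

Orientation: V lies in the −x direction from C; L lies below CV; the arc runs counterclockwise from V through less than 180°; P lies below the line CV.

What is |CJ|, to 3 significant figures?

61.7

C is at the origin; C and V share the same y with |CV| = 53.5 and V on the −x side, so V = (-53.5, 0.00). The tangent condition forces LV to be normal to CV, so L = V + (0, -8.1) = (-53.5, -8.10). Since LJ ⟂ JP (tangency), |LP| = √(8.1² + 39.1²) = 39.9 regardless of where J sits on A1. So P lies on both circle(C, 83.52) and circle(L, 39.9); the below-CV intersection is P = (-71.0, -44.0). J is the foot of the tangent from P: J = (-61.3, -6.10).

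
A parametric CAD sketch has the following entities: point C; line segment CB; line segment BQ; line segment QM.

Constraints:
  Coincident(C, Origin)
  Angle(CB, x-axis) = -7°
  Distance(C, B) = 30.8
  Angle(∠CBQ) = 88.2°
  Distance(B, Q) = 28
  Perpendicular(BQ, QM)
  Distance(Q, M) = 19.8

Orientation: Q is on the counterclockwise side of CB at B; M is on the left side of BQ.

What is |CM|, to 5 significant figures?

29.179

C is at the origin; CB runs at -7.0° with length 30.8, so B = 30.8·(cos -7.0°, sin -7.0°) = (30.570, -3.7536). ∠CBQ = 88.2°, so BQ runs at -7.0° + (180° − 88.2°) = 84.800° from the x-axis; with |BQ| = 28.0, Q = B + 28.0·(cos 84.800°, sin 84.800°) = (33.108, 24.131). BQ ⟂ QM; with |QM| = 19.8 on the left of BQ, M = Q + 19.8·(-0.99588, 0.090633) = (13.390, 25.926). Then |CM| = |M − C| = 29.179.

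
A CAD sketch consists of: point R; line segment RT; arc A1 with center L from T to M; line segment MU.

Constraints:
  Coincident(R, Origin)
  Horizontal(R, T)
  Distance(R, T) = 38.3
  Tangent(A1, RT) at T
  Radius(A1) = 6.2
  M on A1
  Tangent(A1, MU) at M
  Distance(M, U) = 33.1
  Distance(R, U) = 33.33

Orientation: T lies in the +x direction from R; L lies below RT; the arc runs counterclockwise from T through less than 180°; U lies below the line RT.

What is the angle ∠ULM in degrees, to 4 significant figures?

79.39°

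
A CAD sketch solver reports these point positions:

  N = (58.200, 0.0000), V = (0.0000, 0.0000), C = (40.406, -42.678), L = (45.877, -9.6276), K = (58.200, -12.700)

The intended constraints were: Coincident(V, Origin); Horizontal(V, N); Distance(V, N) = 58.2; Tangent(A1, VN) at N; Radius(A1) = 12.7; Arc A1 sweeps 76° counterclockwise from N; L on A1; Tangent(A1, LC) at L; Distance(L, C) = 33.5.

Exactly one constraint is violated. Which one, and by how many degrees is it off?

Tangent(A1, LC) at L — off by 4.60°.

V = (0.00, 0.00) ✓; V.y = 0.00, N.y = 0.00 ✓; |VN| = 58.20 ✓; ∠(KN, NV) = 90.00° ✓; |KN| = 12.70 ✓; bearing(K→L) − bearing(K→N) = 76.00° ✓; |KL| = 12.70 ✓; ∠(KL, LC) = 85.40° ✗; |LC| = 33.50 ✓.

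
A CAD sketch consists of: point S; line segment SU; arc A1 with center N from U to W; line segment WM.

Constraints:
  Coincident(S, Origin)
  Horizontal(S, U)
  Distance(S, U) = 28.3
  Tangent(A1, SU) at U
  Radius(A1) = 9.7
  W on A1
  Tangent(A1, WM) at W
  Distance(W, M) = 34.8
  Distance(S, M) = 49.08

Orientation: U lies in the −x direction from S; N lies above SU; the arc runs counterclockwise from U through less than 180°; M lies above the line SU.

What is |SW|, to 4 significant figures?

21.16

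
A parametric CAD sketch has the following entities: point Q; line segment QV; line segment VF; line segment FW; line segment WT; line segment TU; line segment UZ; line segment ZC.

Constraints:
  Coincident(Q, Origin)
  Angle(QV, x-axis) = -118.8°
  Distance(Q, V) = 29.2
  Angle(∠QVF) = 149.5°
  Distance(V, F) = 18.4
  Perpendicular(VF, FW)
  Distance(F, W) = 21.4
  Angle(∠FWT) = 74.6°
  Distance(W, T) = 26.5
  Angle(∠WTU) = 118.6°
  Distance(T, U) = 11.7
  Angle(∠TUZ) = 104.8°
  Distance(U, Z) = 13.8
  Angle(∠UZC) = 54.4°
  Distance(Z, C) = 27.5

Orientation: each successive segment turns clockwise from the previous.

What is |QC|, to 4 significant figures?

25.50

Q is at the origin; QV runs at -118.8° with length 29.2, so V = (-14.07, -25.59). ∠QVF = 149.5° gives VF at -149.3° from the x-axis; with |VF| = 18.4, F = (-29.89, -34.98). VF is perpendicular to FW, so FW runs at 120.7°; with |FW| = 21.4, W = (-40.81, -16.58). ∠FWT = 74.6° gives WT at 15.30° from the x-axis; with |WT| = 26.5, T = (-15.25, -9.589). ∠WTU = 118.6° gives TU at -46.10° from the x-axis; with |TU| = 11.7, U = (-7.141, -18.02). ∠TUZ = 104.8° gives UZ at -121.3° from the x-axis; with |UZ| = 13.8, Z = (-14.31, -29.81). ∠UZC = 54.4° gives ZC at 113.1° from the x-axis; with |ZC| = 27.5, C = (-25.10, -4.516). Then |QC| = |C − Q| = 25.50.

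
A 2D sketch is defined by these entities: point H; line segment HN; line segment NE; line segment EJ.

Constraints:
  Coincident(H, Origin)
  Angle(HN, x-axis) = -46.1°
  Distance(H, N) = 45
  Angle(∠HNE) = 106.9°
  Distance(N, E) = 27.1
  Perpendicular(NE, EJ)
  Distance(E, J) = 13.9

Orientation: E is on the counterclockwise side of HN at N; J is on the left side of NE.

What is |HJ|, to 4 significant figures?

49.65

H is at the origin; HN runs at -46.1° with length 45.0, so N = 45.0·(cos -46.1°, sin -46.1°) = (31.20, -32.42). ∠HNE = 106.9°, so NE runs at -46.1° + (180° − 106.9°) = 27.00° from the x-axis; with |NE| = 27.1, E = N + 27.1·(cos 27.00°, sin 27.00°) = (55.35, -20.12). The perpendicularity gives EJ at right angles to NE; with |EJ| = 13.9 on the left of NE, J = E + 13.9·(-0.4540, 0.8910) = (49.04, -7.737). Then |HJ| = |J − H| = 49.65.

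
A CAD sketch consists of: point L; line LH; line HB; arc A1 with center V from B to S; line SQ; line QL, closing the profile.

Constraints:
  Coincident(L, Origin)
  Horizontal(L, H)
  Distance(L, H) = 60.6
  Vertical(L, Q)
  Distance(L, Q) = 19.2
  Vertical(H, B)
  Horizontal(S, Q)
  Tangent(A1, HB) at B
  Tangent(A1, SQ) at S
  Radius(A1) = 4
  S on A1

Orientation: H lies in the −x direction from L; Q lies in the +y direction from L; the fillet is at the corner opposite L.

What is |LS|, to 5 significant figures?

59.768

The virtual corner opposite L is at (-60.600, 19.200). Since A1 is tangent to HB there, VB ⟂ HB and A1 meets SQ tangentially, so VS is at right angles to SQ, with radius 4.0, so the center V sits 4.0 in from both sides at V = (-56.600, 15.200). That places the tangent points at B = (-60.600, 15.200) on HB and S = (-56.600, 19.200) on SQ. Then |LS| = |S − L| = 59.768.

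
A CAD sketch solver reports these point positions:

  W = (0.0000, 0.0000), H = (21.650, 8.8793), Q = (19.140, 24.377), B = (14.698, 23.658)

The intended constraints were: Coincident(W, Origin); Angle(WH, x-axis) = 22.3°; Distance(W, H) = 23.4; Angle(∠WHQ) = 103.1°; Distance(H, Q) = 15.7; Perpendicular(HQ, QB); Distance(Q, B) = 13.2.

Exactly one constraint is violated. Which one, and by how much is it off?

Distance(Q, B) = 13.2 — off by 8.70.

W = (0.00, 0.00) ✓; WH at 22.30° ✓; |WH| = 23.40 ✓; ∠WHQ = 103.1° ✓; |HQ| = 15.70 ✓; ∠(HQ, QB) = 89.99° ✓; |QB| = 4.500 ✗.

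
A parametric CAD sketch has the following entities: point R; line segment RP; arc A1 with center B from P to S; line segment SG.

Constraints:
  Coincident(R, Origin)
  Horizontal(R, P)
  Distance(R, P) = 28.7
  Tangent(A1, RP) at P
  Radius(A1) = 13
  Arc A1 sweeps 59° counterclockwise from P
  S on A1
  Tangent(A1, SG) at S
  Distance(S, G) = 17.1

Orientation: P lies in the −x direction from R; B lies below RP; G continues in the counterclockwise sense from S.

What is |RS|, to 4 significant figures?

40.34

R is at the origin; RP is horizontal with |RP| = 28.7 and P on the −x side, so P = (-28.70, 0.000). Tangency of A1 to RP means the radius BP is perpendicular to RP, so B = P + (0, -13) = (-28.70, -13.00). On A1, P sits at bearing 90° from B; a 59° counterclockwise sweep puts S at bearing 149°, so S = B + 13.0·(cos 149°, sin 149°) = (-39.84, -6.305). Then |RS| = |S − R| = 40.34.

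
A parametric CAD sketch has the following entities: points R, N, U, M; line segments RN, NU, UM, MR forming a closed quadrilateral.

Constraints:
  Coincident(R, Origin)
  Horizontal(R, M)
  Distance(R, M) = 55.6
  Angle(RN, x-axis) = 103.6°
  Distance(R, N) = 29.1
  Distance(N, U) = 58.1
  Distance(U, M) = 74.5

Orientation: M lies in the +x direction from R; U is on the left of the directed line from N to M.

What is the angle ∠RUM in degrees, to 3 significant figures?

42.7°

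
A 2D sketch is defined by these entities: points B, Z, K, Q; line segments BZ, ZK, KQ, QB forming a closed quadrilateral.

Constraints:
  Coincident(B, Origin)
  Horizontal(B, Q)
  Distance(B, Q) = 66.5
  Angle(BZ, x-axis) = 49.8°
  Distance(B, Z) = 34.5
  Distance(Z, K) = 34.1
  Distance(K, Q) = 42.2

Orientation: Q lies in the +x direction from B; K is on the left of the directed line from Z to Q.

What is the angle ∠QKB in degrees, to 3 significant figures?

71.1°

Checks: |ZK| = 34.10 ✓; |KQ| = 42.20 ✓.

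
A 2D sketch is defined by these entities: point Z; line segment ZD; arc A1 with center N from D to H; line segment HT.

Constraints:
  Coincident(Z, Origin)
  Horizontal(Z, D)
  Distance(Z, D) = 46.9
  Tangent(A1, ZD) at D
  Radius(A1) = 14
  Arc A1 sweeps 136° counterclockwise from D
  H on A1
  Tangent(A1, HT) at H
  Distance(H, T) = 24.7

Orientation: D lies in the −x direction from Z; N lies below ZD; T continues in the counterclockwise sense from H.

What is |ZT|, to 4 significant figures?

56.65

On A1, D sits at bearing 90° from N; a 136° counterclockwise sweep puts H at bearing 226°, so H = N + 14.0·(cos 226°, sin 226°) = (-56.63, -24.07). Tangency of A1 to HT means the radius NH is perpendicular to HT, so HT runs along (−sin 226°, cos 226°); with |HT| = 24.7, T = (-38.86, -41.23). Then |ZT| = |T − Z| = 56.65.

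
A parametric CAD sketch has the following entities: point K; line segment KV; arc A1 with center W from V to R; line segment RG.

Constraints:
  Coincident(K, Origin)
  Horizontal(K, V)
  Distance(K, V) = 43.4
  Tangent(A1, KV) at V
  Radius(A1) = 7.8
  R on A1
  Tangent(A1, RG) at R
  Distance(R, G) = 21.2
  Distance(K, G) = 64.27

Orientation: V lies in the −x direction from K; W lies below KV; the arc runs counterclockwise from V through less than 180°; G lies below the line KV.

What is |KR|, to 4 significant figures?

50.54

Checks: |WV| = 7.800 ✓; |WR| = 7.800 ✓; ∠(WR, RG) = 90.00° ✓; |RG| = 21.20 ✓; |KG| = 64.27 ✓.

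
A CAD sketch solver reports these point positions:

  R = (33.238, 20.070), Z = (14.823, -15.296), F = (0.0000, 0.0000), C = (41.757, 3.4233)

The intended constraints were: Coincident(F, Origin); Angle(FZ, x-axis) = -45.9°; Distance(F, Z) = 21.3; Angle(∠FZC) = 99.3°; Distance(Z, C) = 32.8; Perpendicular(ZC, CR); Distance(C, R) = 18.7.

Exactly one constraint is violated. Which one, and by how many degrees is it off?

Perpendicular(ZC, CR) — off by 7.70°.

F = (0.00, 0.00) ✓; FZ at -45.90° ✓; |FZ| = 21.30 ✓; ∠FZC = 99.30° ✓; |ZC| = 32.80 ✓; ∠(ZC, CR) = 82.30° ✗; |CR| = 18.70 ✓.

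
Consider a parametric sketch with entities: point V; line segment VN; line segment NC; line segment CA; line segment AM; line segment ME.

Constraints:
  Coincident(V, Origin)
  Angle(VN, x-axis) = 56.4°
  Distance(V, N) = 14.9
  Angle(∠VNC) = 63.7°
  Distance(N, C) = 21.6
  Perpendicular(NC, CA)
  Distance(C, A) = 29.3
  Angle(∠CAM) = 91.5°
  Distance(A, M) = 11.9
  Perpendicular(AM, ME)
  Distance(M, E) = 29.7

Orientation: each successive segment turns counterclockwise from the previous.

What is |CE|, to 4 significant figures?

12.67

V is at the origin; VN runs at 56.4° with length 14.9, so N = (8.246, 12.41). ∠VNC = 63.7° gives NC at 172.7° from the x-axis; with |NC| = 21.6, C = (-13.18, 15.16). NC ⟂ CA, so CA runs at -97.30°; with |CA| = 29.3, A = (-16.90, -13.91). ∠CAM = 91.5° gives AM at -8.800° from the x-axis; with |AM| = 11.9, M = (-5.142, -15.73). AM ⟂ ME, so ME runs at 81.20°; with |ME| = 29.7, E = (-0.5988, 13.62). Then |CE| = |E − C| = 12.67.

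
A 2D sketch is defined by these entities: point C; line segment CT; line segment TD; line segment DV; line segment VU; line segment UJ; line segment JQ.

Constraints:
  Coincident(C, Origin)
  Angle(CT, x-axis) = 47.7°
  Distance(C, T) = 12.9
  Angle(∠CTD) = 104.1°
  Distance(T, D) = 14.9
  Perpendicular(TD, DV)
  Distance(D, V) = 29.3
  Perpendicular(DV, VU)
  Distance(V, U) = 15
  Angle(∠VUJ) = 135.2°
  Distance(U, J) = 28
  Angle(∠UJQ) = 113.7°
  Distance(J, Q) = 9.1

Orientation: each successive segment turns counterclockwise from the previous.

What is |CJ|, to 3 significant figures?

17.1

C is at the origin; CT runs at 47.7° with length 12.9, so T = (8.68, 9.54). ∠CTD = 104.1° gives TD at 124° from the x-axis; with |TD| = 14.9, D = (0.436, 22.0). The perpendicularity gives DV at right angles to TD, so DV runs at -146°; with |DV| = 29.3, V = (-24.0, 5.74). The perpendicularity gives VU at right angles to DV, so VU runs at -56.4°; with |VU| = 15.0, U = (-15.7, -6.76). ∠VUJ = 135.2° gives UJ at -11.6° from the x-axis; with |UJ| = 28.0, J = (11.8, -12.4). Then |CJ| = |J − C| = 17.1.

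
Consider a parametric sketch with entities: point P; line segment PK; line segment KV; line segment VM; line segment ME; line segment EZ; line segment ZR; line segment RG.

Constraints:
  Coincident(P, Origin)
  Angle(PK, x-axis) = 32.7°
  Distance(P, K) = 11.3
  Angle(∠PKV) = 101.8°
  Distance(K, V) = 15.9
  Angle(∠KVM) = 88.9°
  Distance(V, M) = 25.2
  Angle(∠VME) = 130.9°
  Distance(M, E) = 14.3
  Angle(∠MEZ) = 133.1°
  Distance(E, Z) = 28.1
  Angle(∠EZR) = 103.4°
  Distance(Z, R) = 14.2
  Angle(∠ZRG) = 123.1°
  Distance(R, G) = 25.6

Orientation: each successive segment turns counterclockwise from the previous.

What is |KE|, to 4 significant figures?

34.63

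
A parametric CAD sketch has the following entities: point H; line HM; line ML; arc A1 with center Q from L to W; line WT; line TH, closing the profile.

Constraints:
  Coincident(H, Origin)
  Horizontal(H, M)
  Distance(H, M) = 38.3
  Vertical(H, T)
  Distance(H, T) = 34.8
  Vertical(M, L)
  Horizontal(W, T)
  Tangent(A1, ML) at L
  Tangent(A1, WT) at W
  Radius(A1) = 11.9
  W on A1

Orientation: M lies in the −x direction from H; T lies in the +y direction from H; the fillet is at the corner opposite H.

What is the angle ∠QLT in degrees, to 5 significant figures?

17.260°

The virtual corner opposite H is at (-38.300, 34.800). Since A1 is tangent to ML there, QL ⟂ ML and the tangent condition forces QW to be normal to WT, with radius 11.9, so the center Q sits 11.9 in from both sides at Q = (-26.400, 22.900). That places the tangent points at L = (-38.300, 22.900) on ML and W = (-26.400, 34.800) on WT. Then cos ∠QLT = LQ·LT / (|LQ||LT|), giving 17.260°.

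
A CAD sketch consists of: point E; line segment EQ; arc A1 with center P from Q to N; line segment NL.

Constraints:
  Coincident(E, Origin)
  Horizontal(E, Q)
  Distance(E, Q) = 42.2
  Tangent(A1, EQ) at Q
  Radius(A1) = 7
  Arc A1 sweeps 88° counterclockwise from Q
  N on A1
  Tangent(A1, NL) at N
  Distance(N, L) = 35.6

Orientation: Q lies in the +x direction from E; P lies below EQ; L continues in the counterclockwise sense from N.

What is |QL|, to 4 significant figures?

43.13

On A1, Q sits at bearing 90° from P; an 88° counterclockwise sweep puts N at bearing 178°, so N = P + 7.0·(cos 178°, sin 178°) = (35.20, -6.756). Since A1 is tangent to NL there, PN ⟂ NL, so NL runs along (−sin 178°, cos 178°); with |NL| = 35.6, L = (33.96, -42.33). Then |QL| = |L − Q| = 43.13.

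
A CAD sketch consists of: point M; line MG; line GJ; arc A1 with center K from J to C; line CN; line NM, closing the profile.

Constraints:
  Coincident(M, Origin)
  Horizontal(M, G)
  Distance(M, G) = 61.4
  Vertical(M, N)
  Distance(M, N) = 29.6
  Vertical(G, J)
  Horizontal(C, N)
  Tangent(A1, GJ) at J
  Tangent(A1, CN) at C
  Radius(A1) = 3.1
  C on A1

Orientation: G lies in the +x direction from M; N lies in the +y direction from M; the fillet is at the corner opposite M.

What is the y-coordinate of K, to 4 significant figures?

26.50

M is at the origin; M and G share the same y with |MG| = 61.4 and G on the +x side, so G = (61.40, 0.000). M and N share the same x with |MN| = 29.6 and N on the +y side, so N = (0.000, 29.60). The virtual corner opposite M is at (61.40, 29.60). Tangency of A1 to GJ means the radius KJ is perpendicular to GJ and since A1 is tangent to CN there, KC ⟂ CN, with radius 3.1, so the center K sits 3.1 in from both sides at K = (58.30, 26.50). So K.y = 26.50.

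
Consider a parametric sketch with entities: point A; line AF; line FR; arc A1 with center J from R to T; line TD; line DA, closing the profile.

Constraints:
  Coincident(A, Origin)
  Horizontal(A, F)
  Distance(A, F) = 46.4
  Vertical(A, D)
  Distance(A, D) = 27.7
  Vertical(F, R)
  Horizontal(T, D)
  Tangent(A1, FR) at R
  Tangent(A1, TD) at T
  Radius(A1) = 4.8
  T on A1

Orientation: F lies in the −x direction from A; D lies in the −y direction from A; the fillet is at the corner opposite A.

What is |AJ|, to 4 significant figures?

47.49

A is at the origin; AF is horizontal with |AF| = 46.4 and F on the −x side, so F = (-46.40, 0.000). A and D share the same x with |AD| = 27.7 and D on the −y side, so D = (0.000, -27.70). The virtual corner opposite A is at (-46.40, -27.70). A1 meets FR tangentially, so JR is at right angles to FR and tangency of A1 to TD means the radius JT is perpendicular to TD, with radius 4.8, so the center J sits 4.8 in from both sides at J = (-41.60, -22.90). Then |AJ| = |J − A| = 47.49.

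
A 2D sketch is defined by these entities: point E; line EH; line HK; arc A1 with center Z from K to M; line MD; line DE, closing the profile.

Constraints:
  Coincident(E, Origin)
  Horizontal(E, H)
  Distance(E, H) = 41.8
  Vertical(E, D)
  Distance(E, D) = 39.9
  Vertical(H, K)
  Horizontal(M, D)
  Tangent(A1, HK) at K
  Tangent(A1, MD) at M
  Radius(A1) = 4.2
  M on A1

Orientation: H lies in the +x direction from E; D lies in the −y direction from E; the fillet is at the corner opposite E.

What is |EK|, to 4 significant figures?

54.97

E is at the origin; E and H share the same y with |EH| = 41.8 and H on the +x side, so H = (41.80, 0.000). E and D share the same x with |ED| = 39.9 and D on the −y side, so D = (0.000, -39.90). The virtual corner opposite E is at (41.80, -39.90). The tangent condition forces ZK to be normal to HK and A1 meets MD tangentially, so ZM is at right angles to MD, with radius 4.2, so the center Z sits 4.2 in from both sides at Z = (37.60, -35.70). That places the tangent points at K = (41.80, -35.70) on HK and M = (37.60, -39.90) on MD. Then |EK| = |K − E| = 54.97.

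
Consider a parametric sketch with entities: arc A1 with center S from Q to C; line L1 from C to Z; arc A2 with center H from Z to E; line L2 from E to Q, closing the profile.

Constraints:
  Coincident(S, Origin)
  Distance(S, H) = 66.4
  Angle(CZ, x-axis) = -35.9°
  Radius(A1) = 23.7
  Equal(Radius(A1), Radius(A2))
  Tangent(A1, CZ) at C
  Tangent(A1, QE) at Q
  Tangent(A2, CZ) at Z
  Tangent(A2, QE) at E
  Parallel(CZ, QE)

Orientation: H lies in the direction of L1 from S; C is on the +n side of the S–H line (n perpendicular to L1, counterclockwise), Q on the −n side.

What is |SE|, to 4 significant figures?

70.50

The slot axis is L1's direction at -35.9°, so u = (cos -35.9°, sin -35.9°) = (0.8100, -0.5864) and n = (−sin -35.9°, cos -35.9°) = (0.5864, 0.8100). S is at the origin and H lies 66.4 along u from S, so H = 66.4·u = (53.79, -38.94). Tangency of A1 to both parallel lines with radius 23.7 puts C and Q at S ± 23.7·n: C = (13.90, 19.20), Q = (-13.90, -19.20). Equal radii place Z and E the same way about H: Z = H + 23.7·n = (67.68, -19.74), E = H − 23.7·n = (39.89, -58.13). Then |SE| = |E − S| = 70.50.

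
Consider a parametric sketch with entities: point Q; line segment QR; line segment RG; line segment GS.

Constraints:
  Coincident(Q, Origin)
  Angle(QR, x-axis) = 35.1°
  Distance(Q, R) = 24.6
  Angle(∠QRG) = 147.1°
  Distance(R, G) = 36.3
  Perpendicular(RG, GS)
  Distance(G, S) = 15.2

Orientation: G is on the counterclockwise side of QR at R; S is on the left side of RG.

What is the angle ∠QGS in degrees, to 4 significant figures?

76.80°

Q is at the origin; QR runs at 35.1° with length 24.6, so R = 24.6·(cos 35.1°, sin 35.1°) = (20.13, 14.15). ∠QRG = 147.1°, so RG runs at 35.1° + (180° − 147.1°) = 68.00° from the x-axis; with |RG| = 36.3, G = R + 36.3·(cos 68.00°, sin 68.00°) = (33.72, 47.80). RG ⟂ GS; with |GS| = 15.2 on the left of RG, S = G + 15.2·(-0.9272, 0.3746) = (19.63, 53.50). Then cos ∠QGS = GQ·GS / (|GQ||GS|), giving 76.80°.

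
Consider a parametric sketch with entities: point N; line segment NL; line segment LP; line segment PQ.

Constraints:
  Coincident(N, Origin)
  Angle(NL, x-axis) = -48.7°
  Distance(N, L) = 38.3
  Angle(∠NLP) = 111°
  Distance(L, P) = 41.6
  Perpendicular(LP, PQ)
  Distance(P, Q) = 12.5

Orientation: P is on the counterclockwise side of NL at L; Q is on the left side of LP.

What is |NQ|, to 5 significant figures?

60.015

N is at the origin; NL runs at -48.7° with length 38.3, so L = 38.3·(cos -48.7°, sin -48.7°) = (25.278, -28.773). ∠NLP = 111.0°, so LP runs at -48.7° + (180° − 111.0°) = 20.300° from the x-axis; with |LP| = 41.6, P = L + 41.6·(cos 20.300°, sin 20.300°) = (64.294, -14.341). LP ⟂ PQ; with |PQ| = 12.5 on the left of LP, Q = P + 12.5·(-0.34694, 0.93789) = (59.958, -2.6173). Then |NQ| = |Q − N| = 60.015.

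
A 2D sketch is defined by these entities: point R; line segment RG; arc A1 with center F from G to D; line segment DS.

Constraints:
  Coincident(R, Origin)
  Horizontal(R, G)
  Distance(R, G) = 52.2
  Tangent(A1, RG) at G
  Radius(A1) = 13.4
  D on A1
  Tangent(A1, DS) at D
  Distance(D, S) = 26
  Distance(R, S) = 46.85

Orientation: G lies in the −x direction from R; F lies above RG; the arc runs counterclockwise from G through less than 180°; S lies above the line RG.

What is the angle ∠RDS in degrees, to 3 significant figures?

86.7°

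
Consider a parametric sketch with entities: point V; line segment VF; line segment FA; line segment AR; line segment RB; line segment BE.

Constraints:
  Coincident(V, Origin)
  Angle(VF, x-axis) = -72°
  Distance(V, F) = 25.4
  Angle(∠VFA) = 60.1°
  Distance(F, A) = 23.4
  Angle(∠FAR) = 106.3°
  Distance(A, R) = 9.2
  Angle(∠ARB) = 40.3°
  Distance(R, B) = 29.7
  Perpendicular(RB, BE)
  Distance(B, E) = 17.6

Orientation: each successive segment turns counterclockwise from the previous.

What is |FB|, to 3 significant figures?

7.61

V is at the origin; VF runs at -72.0° with length 25.4, so F = (7.85, -24.2). ∠VFA = 60.1° gives FA at 47.9° from the x-axis; with |FA| = 23.4, A = (23.5, -6.79). ∠FAR = 106.3° gives AR at 122° from the x-axis; with |AR| = 9.2, R = (18.7, 1.04). ∠ARB = 40.3° gives RB at -98.7° from the x-axis; with |RB| = 29.7, B = (14.2, -28.3). Then |FB| = |B − F| = 7.61.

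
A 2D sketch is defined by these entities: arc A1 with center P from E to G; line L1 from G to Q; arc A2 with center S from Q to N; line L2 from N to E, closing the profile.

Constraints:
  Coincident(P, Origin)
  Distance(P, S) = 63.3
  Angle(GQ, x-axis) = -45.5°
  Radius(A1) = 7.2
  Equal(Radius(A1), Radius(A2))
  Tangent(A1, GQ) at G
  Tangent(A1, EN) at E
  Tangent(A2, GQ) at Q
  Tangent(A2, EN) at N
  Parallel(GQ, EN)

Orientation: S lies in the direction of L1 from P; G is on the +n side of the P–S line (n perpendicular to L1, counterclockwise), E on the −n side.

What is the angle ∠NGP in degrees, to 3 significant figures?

77.2°

Tangency of A1 to both parallel lines with radius 7.2 puts G and E at P ± 7.2·n: G = (5.14, 5.05), E = (-5.14, -5.05). Equal radii place Q and N the same way about S: Q = S + 7.2·n = (49.5, -40.1), N = S − 7.2·n = (39.2, -50.2). Then cos ∠NGP = GN·GP / (|GN||GP|), giving 77.2°.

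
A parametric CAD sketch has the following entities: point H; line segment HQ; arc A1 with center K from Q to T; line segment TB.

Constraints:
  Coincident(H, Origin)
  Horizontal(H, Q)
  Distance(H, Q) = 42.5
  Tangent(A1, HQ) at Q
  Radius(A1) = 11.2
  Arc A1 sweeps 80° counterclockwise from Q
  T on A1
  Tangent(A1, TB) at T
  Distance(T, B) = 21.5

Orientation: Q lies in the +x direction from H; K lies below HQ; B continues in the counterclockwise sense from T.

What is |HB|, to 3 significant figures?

41.2

H is at the origin; H and Q share the same y with |HQ| = 42.5 and Q on the +x side, so Q = (42.5, 0.00). Since A1 is tangent to HQ there, KQ ⟂ HQ, so K = Q + (0, -11.2) = (42.5, -11.2). On A1, Q sits at bearing 90° from K; an 80° counterclockwise sweep puts T at bearing 170°, so T = K + 11.2·(cos 170°, sin 170°) = (31.5, -9.26). Since A1 is tangent to TB there, KT ⟂ TB, so TB runs along (−sin 170°, cos 170°); with |TB| = 21.5, B = (27.7, -30.4). Then |HB| = |B − H| = 41.2.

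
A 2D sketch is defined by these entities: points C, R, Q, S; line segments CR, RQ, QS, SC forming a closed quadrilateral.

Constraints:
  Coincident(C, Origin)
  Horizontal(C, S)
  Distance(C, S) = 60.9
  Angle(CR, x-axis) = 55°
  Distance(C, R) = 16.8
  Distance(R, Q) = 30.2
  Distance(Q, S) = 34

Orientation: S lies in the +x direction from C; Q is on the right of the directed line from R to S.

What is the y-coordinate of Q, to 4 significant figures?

-9.918

Checks: |RQ| = 30.20 ✓; |QS| = 34.00 ✓.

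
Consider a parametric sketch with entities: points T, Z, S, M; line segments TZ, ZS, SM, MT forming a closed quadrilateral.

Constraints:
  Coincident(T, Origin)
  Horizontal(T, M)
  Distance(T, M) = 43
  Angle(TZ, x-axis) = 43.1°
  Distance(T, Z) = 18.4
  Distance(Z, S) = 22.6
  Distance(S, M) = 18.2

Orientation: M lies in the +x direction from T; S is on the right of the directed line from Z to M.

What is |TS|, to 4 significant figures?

26.66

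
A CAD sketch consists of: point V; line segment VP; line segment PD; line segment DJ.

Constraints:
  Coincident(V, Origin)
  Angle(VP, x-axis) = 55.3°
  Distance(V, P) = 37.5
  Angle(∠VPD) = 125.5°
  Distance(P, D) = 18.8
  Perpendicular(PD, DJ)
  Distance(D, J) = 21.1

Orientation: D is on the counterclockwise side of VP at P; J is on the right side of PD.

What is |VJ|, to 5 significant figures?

65.666

∠VPD = 125.5°, so PD runs at 55.3° + (180° − 125.5°) = 109.80° from the x-axis; with |PD| = 18.8, D = P + 18.8·(cos 109.80°, sin 109.80°) = (14.980, 48.519). The perpendicularity gives DJ at right angles to PD; with |DJ| = 21.1 on the right of PD, J = D + 21.1·(0.94088, 0.33874) = (34.832, 55.666). Then |VJ| = |J − V| = 65.666.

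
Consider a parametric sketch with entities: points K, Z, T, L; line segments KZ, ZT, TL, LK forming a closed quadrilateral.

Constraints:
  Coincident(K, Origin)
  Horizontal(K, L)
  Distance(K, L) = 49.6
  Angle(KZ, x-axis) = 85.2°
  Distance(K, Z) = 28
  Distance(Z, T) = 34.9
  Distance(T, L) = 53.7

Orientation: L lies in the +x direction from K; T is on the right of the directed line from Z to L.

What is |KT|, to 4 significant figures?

7.457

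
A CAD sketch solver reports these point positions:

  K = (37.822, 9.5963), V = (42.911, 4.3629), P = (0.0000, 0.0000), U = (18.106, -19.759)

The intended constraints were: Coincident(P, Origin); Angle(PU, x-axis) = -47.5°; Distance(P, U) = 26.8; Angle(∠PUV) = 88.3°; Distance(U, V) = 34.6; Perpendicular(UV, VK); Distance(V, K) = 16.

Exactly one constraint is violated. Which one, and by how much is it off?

Distance(V, K) = 16 — off by 8.70.

P = (0.00, 0.00) ✓; PU at -47.50° ✓; |PU| = 26.80 ✓; ∠PUV = 88.30° ✓; |UV| = 34.60 ✓; ∠(UV, VK) = 90.00° ✓; |VK| = 7.300 ✗.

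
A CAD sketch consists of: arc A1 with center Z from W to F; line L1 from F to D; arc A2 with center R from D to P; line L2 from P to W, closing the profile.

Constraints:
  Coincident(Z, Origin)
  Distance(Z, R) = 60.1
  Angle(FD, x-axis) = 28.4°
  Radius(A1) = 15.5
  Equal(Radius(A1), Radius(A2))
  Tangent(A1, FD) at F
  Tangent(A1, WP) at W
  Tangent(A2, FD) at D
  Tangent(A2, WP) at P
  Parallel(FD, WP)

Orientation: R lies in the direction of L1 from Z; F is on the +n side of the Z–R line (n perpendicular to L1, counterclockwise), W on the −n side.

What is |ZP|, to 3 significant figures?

62.1

The slot axis is L1's direction at 28.4°, so u = (cos 28.4°, sin 28.4°) = (0.880, 0.476) and n = (−sin 28.4°, cos 28.4°) = (-0.476, 0.880). Z is at the origin and R lies 60.1 along u from Z, so R = 60.1·u = (52.9, 28.6). Tangency of A1 to both parallel lines with radius 15.5 puts F and W at Z ± 15.5·n: F = (-7.37, 13.6), W = (7.37, -13.6). Equal radii place D and P the same way about R: D = R + 15.5·n = (45.5, 42.2), P = R − 15.5·n = (60.2, 15.0). Then |ZP| = |P − Z| = 62.1.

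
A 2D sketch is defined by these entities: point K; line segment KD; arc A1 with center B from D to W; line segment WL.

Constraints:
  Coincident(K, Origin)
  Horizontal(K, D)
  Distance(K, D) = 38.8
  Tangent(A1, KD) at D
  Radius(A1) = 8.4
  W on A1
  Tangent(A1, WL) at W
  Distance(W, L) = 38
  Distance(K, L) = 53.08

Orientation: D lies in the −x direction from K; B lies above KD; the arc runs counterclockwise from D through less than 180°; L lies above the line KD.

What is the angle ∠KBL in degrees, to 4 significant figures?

84.93°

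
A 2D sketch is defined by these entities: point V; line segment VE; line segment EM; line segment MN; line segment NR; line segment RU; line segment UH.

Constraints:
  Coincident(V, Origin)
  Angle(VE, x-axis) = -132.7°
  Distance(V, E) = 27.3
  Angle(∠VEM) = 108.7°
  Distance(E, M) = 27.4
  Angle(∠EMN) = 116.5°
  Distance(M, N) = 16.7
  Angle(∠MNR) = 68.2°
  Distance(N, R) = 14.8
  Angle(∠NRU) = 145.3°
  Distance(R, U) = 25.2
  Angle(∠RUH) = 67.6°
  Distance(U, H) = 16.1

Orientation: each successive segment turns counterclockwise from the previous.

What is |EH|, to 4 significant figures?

12.69

V is at the origin; VE runs at -132.7° with length 27.3, so E = (-18.51, -20.06). ∠VEM = 108.7° gives EM at -61.40° from the x-axis; with |EM| = 27.4, M = (-5.398, -44.12). ∠EMN = 116.5° gives MN at 2.100° from the x-axis; with |MN| = 16.7, N = (11.29, -43.51). ∠MNR = 68.2° gives NR at 113.9° from the x-axis; with |NR| = 14.8, R = (5.295, -29.98). ∠NRU = 145.3° gives RU at 148.6° from the x-axis; with |RU| = 25.2, U = (-16.21, -16.85). ∠RUH = 67.6° gives UH at -99.00° from the x-axis; with |UH| = 16.1, H = (-18.73, -32.75). Then |EH| = |H − E| = 12.69.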